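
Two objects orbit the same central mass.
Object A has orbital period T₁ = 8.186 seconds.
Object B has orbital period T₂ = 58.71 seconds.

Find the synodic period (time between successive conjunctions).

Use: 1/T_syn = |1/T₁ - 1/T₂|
T₁ = 8.186 seconds
T₂ = 58.71 seconds
1/T₁ = 0.12216 s⁻¹
1/T₂ = 0.0170329 s⁻¹
|1/T₁ − 1/T₂| = 0.105127 s⁻¹
T_syn = 1 / |1/T₁ − 1/T₂| = 9.51231 s ≈ 9.512 seconds

Final answer: T_syn = 9.512 seconds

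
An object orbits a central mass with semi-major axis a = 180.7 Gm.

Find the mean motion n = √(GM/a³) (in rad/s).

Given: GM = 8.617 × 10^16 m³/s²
a = 180.7 Gm = 1.807 × 10^11 m
GM = 8.617 × 10^16 m³/s²
a³ = 5.9003 × 10^33 m³
GM/a³ = (8.617 × 10^16) / (5.9003 × 10^33) = 1.46043 × 10^-17 s⁻²
n = √(GM/a³) = 3.82156 × 10^-9 rad/s ≈ 3.822 × 10^-9 rad/s

Final answer: n = 3.822 × 10^-9 rad/s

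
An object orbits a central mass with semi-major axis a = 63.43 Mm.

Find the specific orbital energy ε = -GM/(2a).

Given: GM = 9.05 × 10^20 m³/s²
a = 63.43 Mm = 6.343 × 10^7 m
GM = 9.05 × 10^20 m³/s²
2a = 1.2686 × 10^8 m
ε = −GM/(2a) = -7.13385 × 10^12 J/kg ≈ -7134 GJ/kg

Final answer: -7134 GJ/kg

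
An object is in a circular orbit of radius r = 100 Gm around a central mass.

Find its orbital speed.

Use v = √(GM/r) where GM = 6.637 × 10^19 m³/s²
r = 100 Gm = 1 × 10^11 m
GM = 6.637 × 10^19 m³/s²
GM/r = (6.637 × 10^19) / (1 × 10^11) = 6.637 × 10^8 m²/s²
v = √(GM/r) = 25762.4 m/s ≈ 25.76 km/s

Final answer: 25.76 km/s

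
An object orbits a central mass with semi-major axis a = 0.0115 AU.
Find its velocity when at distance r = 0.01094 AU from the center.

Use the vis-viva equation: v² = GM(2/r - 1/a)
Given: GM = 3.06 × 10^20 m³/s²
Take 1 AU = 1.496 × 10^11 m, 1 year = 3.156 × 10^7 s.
a = 0.0115 AU = 1.7204 × 10^9 m
r = 0.01094 AU = 1.63662 × 10^9 m
GM = 3.06 × 10^20 m³/s²
2/r − 1/a = 1.22203 × 10^-9 − 5.8126 × 10^-10 = 6.40768 × 10^-10 m⁻¹
v² = GM (2/r − 1/a) = 1.96075 × 10^11 m²/s²
v = 442803 m/s ≈ 93.41 AU/year

Final answer: 93.41 AU/year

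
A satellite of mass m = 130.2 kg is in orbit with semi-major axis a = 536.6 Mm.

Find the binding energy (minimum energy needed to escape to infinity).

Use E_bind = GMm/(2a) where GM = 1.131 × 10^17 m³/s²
a = 536.6 Mm = 5.366 × 10^8 m
GM = 1.131 × 10^17 m³/s²
m = 130.2 kg
GMm = 1.131 × 10^17 × 130.2 = 1.47256 × 10^19 m³·kg/s²
2a = 1.0732 × 10^9 m
E_bind = GMm/(2a) = 1.37212 × 10^10 J ≈ 13.72 GJ

Final answer: 13.72 GJ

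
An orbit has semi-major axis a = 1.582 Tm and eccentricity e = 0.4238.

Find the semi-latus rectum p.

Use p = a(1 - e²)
a = 1.582 Tm = 1.582 × 10^12 m
e = 0.4238,  e² = 0.179606,  1 − e² = 0.820394
p = a(1 − e²) = 1.582 × 10^12 m × 0.820394 = 1.29786 × 10^12 m ≈ 1.298 Tm

Final answer: p = 1.298 Tm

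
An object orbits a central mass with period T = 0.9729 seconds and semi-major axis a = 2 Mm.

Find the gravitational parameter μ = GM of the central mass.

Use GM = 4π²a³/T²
T = 0.9729 seconds
a = 2 Mm = 2 × 10^6 m
a³ = 8 × 10^18 m³
T² = 0.946534 s²
GM = 4π² × (8 × 10^18) / 0.946534 = 3.33667 × 10^20 m³/s²
GM ≈ 3.337 × 10^20 m³/s²

Final answer: GM = 3.337 × 10^20 m³/s²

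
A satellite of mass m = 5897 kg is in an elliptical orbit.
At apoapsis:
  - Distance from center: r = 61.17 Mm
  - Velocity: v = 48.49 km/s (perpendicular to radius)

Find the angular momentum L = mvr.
r = 61.17 Mm = 6.117 × 10^7 m
v = 48.49 km/s = 48490 m/s
vr = 48490 × 6.117 × 10^7 = 2.96613 × 10^12 m²/s
L = m × vr = 5897 × 2.96613 × 10^12 = 1.74913 × 10^16 kg·m²/s ≈ 1.749 × 10^16 kg·m²/s

Final answer: L = 1.749 × 10^16 kg·m²/s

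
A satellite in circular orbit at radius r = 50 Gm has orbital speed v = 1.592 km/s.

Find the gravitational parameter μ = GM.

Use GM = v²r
r = 50 Gm = 5 × 10^10 m
v = 1.592 km/s = 1592 m/s
v² = 2.53446 × 10^6 m²/s²
GM = v²r = 2.53446 × 10^6 × 5 × 10^10 = 1.26723 × 10^17 m³/s²
GM ≈ 1.267 × 10^17 m³/s²

Final answer: GM = 1.267 × 10^17 m³/s²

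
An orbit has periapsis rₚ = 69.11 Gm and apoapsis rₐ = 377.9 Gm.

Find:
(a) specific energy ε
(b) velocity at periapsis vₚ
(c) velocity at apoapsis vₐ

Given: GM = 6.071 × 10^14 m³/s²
rₚ = 69.11 Gm = 6.911 × 10^10 m
rₐ = 377.9 Gm = 3.779 × 10^11 m
GM = 6.071 × 10^14 m³/s²
a = (rₚ + rₐ)/2 = 2.23505 × 10^11 m
e = (rₐ − rₚ)/(rₐ + rₚ) = (3.0879 × 10^11) / (4.4701 × 10^11) = 0.69079
(a) 2a = 4.4701 × 10^11 m;  ε = −GM/(2a) = -1358.14 J/kg ≈ -1.358 kJ/kg
(b) vₚ² = GM (2/rₚ − 1/a) = 6.071 × 10^14 × (2.89394 × 10^-11 − 4.47417 × 10^-12) = 14852.8 m²/s²;  vₚ = 121.872 m/s ≈ 121.9 m/s
(c) vₐ² = GM (2/rₐ − 1/a) = 6.071 × 10^14 × (5.29241 × 10^-12 − 4.47417 × 10^-12) = 496.749 m²/s²;  vₐ = 22.2879 m/s ≈ 22.29 m/s

Final answer:
(a) specific energy ε = -1.358 kJ/kg
(b) velocity at periapsis vₚ = 121.9 m/s
(c) velocity at apoapsis vₐ = 22.29 m/s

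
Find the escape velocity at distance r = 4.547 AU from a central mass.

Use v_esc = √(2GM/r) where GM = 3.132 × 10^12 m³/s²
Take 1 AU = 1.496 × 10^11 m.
r = 4.547 AU = 6.80231 × 10^11 m
GM = 3.132 × 10^12 m³/s²
2GM/r = 2 × (3.132 × 10^12) / (6.80231 × 10^11) = 9.20863 m²/s²
v_esc = √(2GM/r) = 3.03457 m/s ≈ 3.035 m/s

Final answer: 3.035 m/s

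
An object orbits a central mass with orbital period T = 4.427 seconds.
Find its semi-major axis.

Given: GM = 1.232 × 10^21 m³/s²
T = 4.427 seconds
GM = 1.232 × 10^21 m³/s²
Kepler's third law: a³ = GM T² / (4π²)
T² = 19.5983 s²
a³ = (1.232 × 10^21) × 19.5983 / (4π²) = 6.11604 × 10^20 m³
a = (a³)^(1/3) = 8.48835 × 10^6 m ≈ 8.488 Mm

Final answer: 8.488 Mm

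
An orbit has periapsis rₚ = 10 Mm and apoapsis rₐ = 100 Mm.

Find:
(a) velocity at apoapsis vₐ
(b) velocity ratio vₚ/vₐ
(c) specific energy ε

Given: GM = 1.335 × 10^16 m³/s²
rₚ = 10 Mm = 1 × 10^7 m
rₐ = 100 Mm = 1 × 10^8 m
GM = 1.335 × 10^16 m³/s²
a = (rₚ + rₐ)/2 = 5.5 × 10^7 m
e = (rₐ − rₚ)/(rₐ + rₚ) = (9 × 10^7) / (1.1 × 10^8) = 0.818182
(a) vₐ² = GM (2/rₐ − 1/a) = 1.335 × 10^16 × (2 × 10^-8 − 1.81818 × 10^-8) = 2.42727 × 10^7 m²/s²;  vₐ = 4926.74 m/s ≈ 4.927 km/s
(b) vₚ/vₐ = rₐ/rₚ (angular momentum) = (1 × 10^8) / (1 × 10^7) = 10 ≈ 10
(c) 2a = 1.1 × 10^8 m;  ε = −GM/(2a) = -1.21364 × 10^8 J/kg ≈ -121.4 MJ/kg

Final answer:
(a) velocity at apoapsis vₐ = 4.927 km/s
(b) velocity ratio vₚ/vₐ = 10
(c) specific energy ε = -121.4 MJ/kg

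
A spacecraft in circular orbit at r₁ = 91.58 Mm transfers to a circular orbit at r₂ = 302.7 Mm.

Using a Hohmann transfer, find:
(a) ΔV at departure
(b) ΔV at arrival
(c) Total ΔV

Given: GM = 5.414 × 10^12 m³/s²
r₁ = 91.58 Mm = 9.158 × 10^7 m
r₂ = 302.7 Mm = 3.027 × 10^8 m
GM = 5.414 × 10^12 m³/s²
Transfer ellipse: a_t = (r₁ + r₂)/2 = 1.9714 × 10^8 m
Circular speed at r₁: v₁ = √(GM/r₁) = 243.141 m/s
Transfer speed at r₁ (periapsis): v₁ₜ = √(GM(2/r₁ − 1/a_t)) = 301.285 m/s
(a) ΔV₁ = v₁ₜ − v₁ = 58.1438 m/s ≈ 58.14 m/s
Circular speed at r₂: v₂ = √(GM/r₂) = 133.737 m/s
Transfer speed at r₂ (apoapsis): v₂ₜ = √(GM(2/r₂ − 1/a_t)) = 91.1519 m/s
(b) ΔV₂ = v₂ − v₂ₜ = 42.5855 m/s ≈ 42.59 m/s
(c) ΔV_total = ΔV₁ + ΔV₂ = 100.729 m/s ≈ 100.7 m/s

Final answer:
(a) ΔV₁ = 58.14 m/s
(b) ΔV₂ = 42.59 m/s
(c) ΔV_total = 100.7 m/s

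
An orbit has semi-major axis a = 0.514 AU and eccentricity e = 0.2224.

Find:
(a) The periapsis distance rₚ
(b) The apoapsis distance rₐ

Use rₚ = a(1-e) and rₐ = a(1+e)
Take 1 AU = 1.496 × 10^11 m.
a = 0.514 AU = 7.68944 × 10^10 m
e = 0.2224:  1 − e = 0.7776,  1 + e = 1.2224
(a) rₚ = a(1 − e) = 7.68944 × 10^10 m × 0.7776 = 5.97931 × 10^10 m ≈ 0.3997 AU
(b) rₐ = a(1 + e) = 7.68944 × 10^10 m × 1.2224 = 9.39957 × 10^10 m ≈ 0.6283 AU

Final answer:
(a) rₚ = 0.3997 AU
(b) rₐ = 0.6283 AU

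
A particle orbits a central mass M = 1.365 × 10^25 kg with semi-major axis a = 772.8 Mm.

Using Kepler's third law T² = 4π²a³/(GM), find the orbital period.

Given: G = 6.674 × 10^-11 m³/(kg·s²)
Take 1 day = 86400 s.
M = 1.365 × 10^25 kg
GM = G × M = 6.674 × 10^-11 × 1.365 × 10^25 = 9.11001 × 10^14 m³/s²
a = 772.8 Mm = 7.728 × 10^8 m
a³ = 4.61531 × 10^26 m³
T = 2π √(a³/GM) = 2π √((4.61531 × 10^26) / (9.11001 × 10^14)) = 2π × 711773 s
T = 4.4722 × 10^6 s ≈ 51.76 days

Final answer: 51.76 days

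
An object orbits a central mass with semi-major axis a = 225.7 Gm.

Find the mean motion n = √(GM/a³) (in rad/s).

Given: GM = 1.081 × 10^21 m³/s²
a = 225.7 Gm = 2.257 × 10^11 m
GM = 1.081 × 10^21 m³/s²
a³ = 1.14973 × 10^34 m³
GM/a³ = (1.081 × 10^21) / (1.14973 × 10^34) = 9.40223 × 10^-14 s⁻²
n = √(GM/a³) = 3.06631 × 10^-7 rad/s ≈ 3.066 × 10^-7 rad/s

Final answer: n = 3.066 × 10^-7 rad/s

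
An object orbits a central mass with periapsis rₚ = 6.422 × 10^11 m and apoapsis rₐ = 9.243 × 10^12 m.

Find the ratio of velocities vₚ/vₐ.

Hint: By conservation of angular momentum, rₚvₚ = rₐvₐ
rₚ = 6.422 × 10^11 m
rₐ = 9.243 × 10^12 m
rₚvₚ = rₐvₐ  ⇒  vₚ/vₐ = rₐ/rₚ
vₚ/vₐ = (9.243 × 10^12) / (6.422 × 10^11) = 14.3927

Final answer: vₚ/vₐ = 14.39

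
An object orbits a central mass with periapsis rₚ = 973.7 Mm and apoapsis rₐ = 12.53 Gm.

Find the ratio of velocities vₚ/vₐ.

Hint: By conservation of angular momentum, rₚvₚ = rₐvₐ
rₚ = 973.7 Mm = 9.737 × 10^8 m
rₐ = 12.53 Gm = 1.253 × 10^10 m
rₚvₚ = rₐvₐ  ⇒  vₚ/vₐ = rₐ/rₚ
vₚ/vₐ = (1.253 × 10^10) / (9.737 × 10^8) = 12.8684

Final answer: vₚ/vₐ = 12.87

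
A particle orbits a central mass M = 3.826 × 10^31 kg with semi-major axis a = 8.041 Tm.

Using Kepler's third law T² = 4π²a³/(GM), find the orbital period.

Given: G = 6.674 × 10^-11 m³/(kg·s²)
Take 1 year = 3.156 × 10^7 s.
M = 3.826 × 10^31 kg
GM = G × M = 6.674 × 10^-11 × 3.826 × 10^31 = 2.55347 × 10^21 m³/s²
a = 8.041 Tm = 8.041 × 10^12 m
a³ = 5.19912 × 10^38 m³
T = 2π √(a³/GM) = 2π √((5.19912 × 10^38) / (2.55347 × 10^21)) = 2π × 4.51232 × 10^8 s
T = 2.83517 × 10^9 s ≈ 89.83 years

Final answer: 89.83 years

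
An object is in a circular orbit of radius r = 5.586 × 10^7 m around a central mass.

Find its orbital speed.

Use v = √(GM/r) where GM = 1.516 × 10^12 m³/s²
r = 5.586 × 10^7 m
GM = 1.516 × 10^12 m³/s²
GM/r = (1.516 × 10^12) / (5.586 × 10^7) = 27139.3 m²/s²
v = √(GM/r) = 164.74 m/s ≈ 164.7 m/s

Final answer: 164.7 m/s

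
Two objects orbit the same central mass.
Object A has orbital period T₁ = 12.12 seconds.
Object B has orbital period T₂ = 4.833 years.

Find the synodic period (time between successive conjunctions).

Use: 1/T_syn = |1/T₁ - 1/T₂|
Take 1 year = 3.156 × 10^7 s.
T₁ = 12.12 seconds
T₂ = 4.833 years = 1.52529 × 10^8 s
1/T₁ = 0.0825083 s⁻¹
1/T₂ = 6.55611 × 10^-9 s⁻¹
|1/T₁ − 1/T₂| = 0.0825082 s⁻¹
T_syn = 1 / |1/T₁ − 1/T₂| = 12.12 s ≈ 12.12 seconds

Final answer: T_syn = 12.12 seconds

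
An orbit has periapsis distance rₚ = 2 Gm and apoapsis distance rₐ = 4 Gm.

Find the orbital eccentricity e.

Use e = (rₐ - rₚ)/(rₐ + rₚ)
rₚ = 2 Gm = 2 × 10^9 m
rₐ = 4 Gm = 4 × 10^9 m
rₐ − rₚ = 2 × 10^9 m
rₐ + rₚ = 6 × 10^9 m
e = (rₐ − rₚ)/(rₐ + rₚ) = 0.333333

Final answer: e = 0.3333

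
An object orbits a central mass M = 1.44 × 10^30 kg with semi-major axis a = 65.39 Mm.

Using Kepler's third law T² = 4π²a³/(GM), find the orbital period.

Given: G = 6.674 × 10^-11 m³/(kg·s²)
M = 1.44 × 10^30 kg
GM = G × M = 6.674 × 10^-11 × 1.44 × 10^30 = 9.61056 × 10^19 m³/s²
a = 65.39 Mm = 6.539 × 10^7 m
a³ = 2.79598 × 10^23 m³
T = 2π √(a³/GM) = 2π √((2.79598 × 10^23) / (9.61056 × 10^19)) = 2π × 53.9377 s
T = 338.901 s ≈ 5.648 minutes

Final answer: 5.648 minutes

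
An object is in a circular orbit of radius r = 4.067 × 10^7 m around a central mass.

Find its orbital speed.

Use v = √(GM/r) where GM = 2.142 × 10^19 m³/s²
r = 4.067 × 10^7 m
GM = 2.142 × 10^19 m³/s²
GM/r = (2.142 × 10^19) / (4.067 × 10^7) = 5.26678 × 10^11 m²/s²
v = √(GM/r) = 725726 m/s ≈ 725.7 km/s

Final answer: 725.7 km/s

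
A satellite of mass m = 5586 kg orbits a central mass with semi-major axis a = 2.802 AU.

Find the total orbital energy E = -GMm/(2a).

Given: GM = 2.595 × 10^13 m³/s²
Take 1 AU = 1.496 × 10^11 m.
a = 2.802 AU = 4.19179 × 10^11 m
GM = 2.595 × 10^13 m³/s²
2a = 8.38358 × 10^11 m
GMm = 2.595 × 10^13 × 5586 = 1.44957 × 10^17 m³·kg/s²
E = −GMm/(2a) = -172905 J ≈ -172.9 kJ

Final answer: -172.9 kJ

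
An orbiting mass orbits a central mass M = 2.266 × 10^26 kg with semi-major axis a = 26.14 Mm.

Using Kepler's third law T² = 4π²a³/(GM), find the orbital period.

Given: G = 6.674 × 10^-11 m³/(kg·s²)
M = 2.266 × 10^26 kg
GM = G × M = 6.674 × 10^-11 × 2.266 × 10^26 = 1.51233 × 10^16 m³/s²
a = 26.14 Mm = 2.614 × 10^7 m
a³ = 1.78615 × 10^22 m³
T = 2π √(a³/GM) = 2π √((1.78615 × 10^22) / (1.51233 × 10^16)) = 2π × 1086.76 s
T = 6828.34 s ≈ 1.897 hours

Final answer: 1.897 hours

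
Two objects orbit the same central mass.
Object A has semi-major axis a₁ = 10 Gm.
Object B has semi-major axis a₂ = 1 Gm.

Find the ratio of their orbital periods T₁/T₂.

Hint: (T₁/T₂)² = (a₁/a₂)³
a₁ = 10 Gm = 1 × 10^10 m
a₂ = 1 Gm = 1 × 10^9 m
a₁/a₂ = 10
T₁/T₂ = (a₁/a₂)^(3/2) = (10)^1.5 = 31.6228

Final answer: T₁/T₂ = 31.62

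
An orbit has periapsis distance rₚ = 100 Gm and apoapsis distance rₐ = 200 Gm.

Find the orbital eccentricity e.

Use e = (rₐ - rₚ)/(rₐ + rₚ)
rₚ = 100 Gm = 1 × 10^11 m
rₐ = 200 Gm = 2 × 10^11 m
rₐ − rₚ = 1 × 10^11 m
rₐ + rₚ = 3 × 10^11 m
e = (rₐ − rₚ)/(rₐ + rₚ) = 0.333333

Final answer: e = 0.3333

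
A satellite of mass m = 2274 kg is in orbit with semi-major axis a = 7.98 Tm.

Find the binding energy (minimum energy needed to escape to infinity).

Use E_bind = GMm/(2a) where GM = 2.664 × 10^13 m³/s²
a = 7.98 Tm = 7.98 × 10^12 m
GM = 2.664 × 10^13 m³/s²
m = 2274 kg
GMm = 2.664 × 10^13 × 2274 = 6.05794 × 10^16 m³·kg/s²
2a = 1.596 × 10^13 m
E_bind = GMm/(2a) = 3795.7 J ≈ 3.796 kJ

Final answer: 3.796 kJ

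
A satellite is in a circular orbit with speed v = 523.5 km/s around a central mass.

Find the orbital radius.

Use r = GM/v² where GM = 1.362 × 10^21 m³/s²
v = 523.5 km/s = 523500 m/s
GM = 1.362 × 10^21 m³/s²
v² = 2.74052 × 10^11 m²/s²
r = GM/v² = (1.362 × 10^21) / (2.74052 × 10^11) = 4.96986 × 10^9 m ≈ 4.97 × 10^9 m

Final answer: 4.97 × 10^9 m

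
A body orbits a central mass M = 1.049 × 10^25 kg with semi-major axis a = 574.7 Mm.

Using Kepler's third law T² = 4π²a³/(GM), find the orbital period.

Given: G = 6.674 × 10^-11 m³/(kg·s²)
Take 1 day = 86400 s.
M = 1.049 × 10^25 kg
GM = G × M = 6.674 × 10^-11 × 1.049 × 10^25 = 7.00103 × 10^14 m³/s²
a = 574.7 Mm = 5.747 × 10^8 m
a³ = 1.89812 × 10^26 m³
T = 2π √(a³/GM) = 2π √((1.89812 × 10^26) / (7.00103 × 10^14)) = 2π × 520692 s
T = 3.2716 × 10^6 s ≈ 37.87 days

Final answer: 37.87 days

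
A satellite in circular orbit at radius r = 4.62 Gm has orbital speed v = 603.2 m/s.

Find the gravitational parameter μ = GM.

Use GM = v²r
r = 4.62 Gm = 4.62 × 10^9 m
v = 603.2 m/s
v² = 363850 m²/s²
GM = v²r = 363850 × 4.62 × 10^9 = 1.68099 × 10^15 m³/s²
GM ≈ 1.681 × 10^15 m³/s²

Final answer: GM = 1.681 × 10^15 m³/s²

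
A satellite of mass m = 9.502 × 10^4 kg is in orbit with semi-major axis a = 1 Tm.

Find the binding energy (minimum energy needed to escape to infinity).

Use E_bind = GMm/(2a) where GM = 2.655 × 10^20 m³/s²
a = 1 Tm = 1 × 10^12 m
GM = 2.655 × 10^20 m³/s²
m = 9.502 × 10^4 kg
GMm = 2.655 × 10^20 × 95020 = 2.52278 × 10^25 m³·kg/s²
2a = 2 × 10^12 m
E_bind = GMm/(2a) = 1.26139 × 10^13 J ≈ 12.61 TJ

Final answer: 12.61 TJ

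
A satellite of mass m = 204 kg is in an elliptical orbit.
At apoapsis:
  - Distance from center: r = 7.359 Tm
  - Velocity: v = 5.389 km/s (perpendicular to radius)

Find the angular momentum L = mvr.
r = 7.359 Tm = 7.359 × 10^12 m
v = 5.389 km/s = 5389 m/s
vr = 5389 × 7.359 × 10^12 = 3.96577 × 10^16 m²/s
L = m × vr = 204 × 3.96577 × 10^16 = 8.09016 × 10^18 kg·m²/s ≈ 8.09 × 10^18 kg·m²/s

Final answer: L = 8.09 × 10^18 kg·m²/s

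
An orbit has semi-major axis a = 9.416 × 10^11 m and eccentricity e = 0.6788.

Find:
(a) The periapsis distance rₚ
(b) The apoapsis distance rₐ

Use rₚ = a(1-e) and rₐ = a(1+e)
a = 9.416 × 10^11 m
e = 0.6788:  1 − e = 0.3212,  1 + e = 1.6788
(a) rₚ = a(1 − e) = 9.416 × 10^11 m × 0.3212 = 3.02442 × 10^11 m ≈ 3.024 × 10^11 m
(b) rₐ = a(1 + e) = 9.416 × 10^11 m × 1.6788 = 1.58076 × 10^12 m ≈ 1.581 × 10^12 m

Final answer:
(a) rₚ = 3.024 × 10^11 m
(b) rₐ = 1.581 × 10^12 m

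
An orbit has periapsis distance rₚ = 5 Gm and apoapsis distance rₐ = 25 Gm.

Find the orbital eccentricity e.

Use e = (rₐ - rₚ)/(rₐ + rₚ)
rₚ = 5 Gm = 5 × 10^9 m
rₐ = 25 Gm = 2.5 × 10^10 m
rₐ − rₚ = 2 × 10^10 m
rₐ + rₚ = 3 × 10^10 m
e = (rₐ − rₚ)/(rₐ + rₚ) = 0.666667

Final answer: e = 0.6667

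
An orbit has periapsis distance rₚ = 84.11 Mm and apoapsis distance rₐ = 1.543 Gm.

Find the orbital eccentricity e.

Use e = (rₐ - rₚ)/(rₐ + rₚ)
rₚ = 84.11 Mm = 8.411 × 10^7 m
rₐ = 1.543 Gm = 1.543 × 10^9 m
rₐ − rₚ = 1.45889 × 10^9 m
rₐ + rₚ = 1.62711 × 10^9 m
e = (rₐ − rₚ)/(rₐ + rₚ) = 0.896614

Final answer: e = 0.8966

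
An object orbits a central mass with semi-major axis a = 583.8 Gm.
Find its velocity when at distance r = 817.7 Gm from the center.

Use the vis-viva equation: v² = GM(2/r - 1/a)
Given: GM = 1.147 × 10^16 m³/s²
a = 583.8 Gm = 5.838 × 10^11 m
r = 817.7 Gm = 8.177 × 10^11 m
GM = 1.147 × 10^16 m³/s²
2/r − 1/a = 2.44588 × 10^-12 − 1.71292 × 10^-12 = 7.32969 × 10^-13 m⁻¹
v² = GM (2/r − 1/a) = 8407.16 m²/s²
v = 91.6906 m/s ≈ 91.69 m/s

Final answer: 91.69 m/s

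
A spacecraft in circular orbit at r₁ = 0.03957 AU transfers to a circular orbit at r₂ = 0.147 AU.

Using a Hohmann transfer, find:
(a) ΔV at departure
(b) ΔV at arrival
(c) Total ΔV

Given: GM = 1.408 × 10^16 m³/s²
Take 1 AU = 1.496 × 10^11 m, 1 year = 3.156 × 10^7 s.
r₁ = 0.03957 AU = 5.91967 × 10^9 m
r₂ = 0.147 AU = 2.19912 × 10^10 m
GM = 1.408 × 10^16 m³/s²
Transfer ellipse: a_t = (r₁ + r₂)/2 = 1.39554 × 10^10 m
Circular speed at r₁: v₁ = √(GM/r₁) = 1542.24 m/s
Transfer speed at r₁ (periapsis): v₁ₜ = √(GM(2/r₁ − 1/a_t)) = 1936 m/s
(a) ΔV₁ = v₁ₜ − v₁ = 393.758 m/s ≈ 393.8 m/s
Circular speed at r₂: v₂ = √(GM/r₂) = 800.16 m/s
Transfer speed at r₂ (apoapsis): v₂ₜ = √(GM(2/r₂ − 1/a_t)) = 521.139 m/s
(b) ΔV₂ = v₂ − v₂ₜ = 279.021 m/s ≈ 279 m/s
(c) ΔV_total = ΔV₁ + ΔV₂ = 672.778 m/s ≈ 0.1419 AU/year

Final answer:
(a) ΔV₁ = 393.8 m/s
(b) ΔV₂ = 279 m/s
(c) ΔV_total = 0.1419 AU/year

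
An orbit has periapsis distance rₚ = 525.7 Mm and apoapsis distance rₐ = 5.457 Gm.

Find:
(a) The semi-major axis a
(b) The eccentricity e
rₚ = 525.7 Mm = 5.257 × 10^8 m
rₐ = 5.457 Gm = 5.457 × 10^9 m
(a) a = (rₚ + rₐ)/2 = 2.99135 × 10^9 m ≈ 2.991 Gm
(b) e = (rₐ − rₚ)/(rₐ + rₚ) = (4.9313 × 10^9) / (5.9827 × 10^9) = 0.82426

Final answer:
(a) a = 2.991 Gm
(b) e = 0.8243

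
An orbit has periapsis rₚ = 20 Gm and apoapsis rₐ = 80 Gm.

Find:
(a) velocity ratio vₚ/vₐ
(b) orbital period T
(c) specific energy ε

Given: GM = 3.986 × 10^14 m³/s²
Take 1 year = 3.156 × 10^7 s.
rₚ = 20 Gm = 2 × 10^10 m
rₐ = 80 Gm = 8 × 10^10 m
GM = 3.986 × 10^14 m³/s²
a = (rₚ + rₐ)/2 = 5 × 10^10 m
e = (rₐ − rₚ)/(rₐ + rₚ) = (6 × 10^10) / (1 × 10^11) = 0.6
(a) vₚ/vₐ = rₐ/rₚ (angular momentum) = (8 × 10^10) / (2 × 10^10) = 4 ≈ 4
(b) a³ = 1.25 × 10^32 m³;  T = 2π √(a³/GM) = 2π × 5.59998 × 10^8 s = 3.51857 × 10^9 s ≈ 111.5 years
(c) 2a = 1 × 10^11 m;  ε = −GM/(2a) = -3986 J/kg ≈ -3.986 kJ/kg

Final answer:
(a) velocity ratio vₚ/vₐ = 4
(b) orbital period T = 111.5 years
(c) specific energy ε = -3.986 kJ/kg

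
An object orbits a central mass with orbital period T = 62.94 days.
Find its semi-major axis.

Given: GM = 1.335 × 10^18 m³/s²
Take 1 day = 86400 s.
T = 62.94 days = 5.43802 × 10^6 s
GM = 1.335 × 10^18 m³/s²
Kepler's third law: a³ = GM T² / (4π²)
T² = 2.9572 × 10^13 s²
a³ = (1.335 × 10^18) × (2.9572 × 10^13) / (4π²) = 1.00001 × 10^30 m³
a = (a³)^(1/3) = 1 × 10^10 m ≈ 10 Gm

Final answer: 10 Gm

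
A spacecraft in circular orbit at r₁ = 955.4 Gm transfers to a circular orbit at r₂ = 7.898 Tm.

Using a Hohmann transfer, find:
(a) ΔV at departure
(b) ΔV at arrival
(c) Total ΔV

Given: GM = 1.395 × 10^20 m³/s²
r₁ = 955.4 Gm = 9.554 × 10^11 m
r₂ = 7.898 Tm = 7.898 × 10^12 m
GM = 1.395 × 10^20 m³/s²
Transfer ellipse: a_t = (r₁ + r₂)/2 = 4.4267 × 10^12 m
Circular speed at r₁: v₁ = √(GM/r₁) = 12083.5 m/s
Transfer speed at r₁ (periapsis): v₁ₜ = √(GM(2/r₁ − 1/a_t)) = 16140.4 m/s
(a) ΔV₁ = v₁ₜ − v₁ = 4056.8 m/s ≈ 4.057 km/s
Circular speed at r₂: v₂ = √(GM/r₂) = 4202.7 m/s
Transfer speed at r₂ (apoapsis): v₂ₜ = √(GM(2/r₂ − 1/a_t)) = 1952.46 m/s
(b) ΔV₂ = v₂ − v₂ₜ = 2250.25 m/s ≈ 2.25 km/s
(c) ΔV_total = ΔV₁ + ΔV₂ = 6307.05 m/s ≈ 6.307 km/s

Final answer:
(a) ΔV₁ = 4.057 km/s
(b) ΔV₂ = 2.25 km/s
(c) ΔV_total = 6.307 km/s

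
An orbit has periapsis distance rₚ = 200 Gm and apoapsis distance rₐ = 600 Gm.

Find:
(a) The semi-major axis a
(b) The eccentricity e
rₚ = 200 Gm = 2 × 10^11 m
rₐ = 600 Gm = 6 × 10^11 m
(a) a = (rₚ + rₐ)/2 = 4 × 10^11 m ≈ 400 Gm
(b) e = (rₐ − rₚ)/(rₐ + rₚ) = (4 × 10^11) / (8 × 10^11) = 0.5

Final answer:
(a) a = 400 Gm
(b) e = 0.5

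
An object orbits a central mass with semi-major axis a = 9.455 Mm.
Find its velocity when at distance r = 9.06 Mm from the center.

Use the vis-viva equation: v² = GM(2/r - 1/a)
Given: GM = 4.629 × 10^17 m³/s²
a = 9.455 Mm = 9.455 × 10^6 m
r = 9.06 Mm = 9.06 × 10^6 m
GM = 4.629 × 10^17 m³/s²
2/r − 1/a = 2.20751 × 10^-7 − 1.05764 × 10^-7 = 1.14986 × 10^-7 m⁻¹
v² = GM (2/r − 1/a) = 5.32272 × 10^10 m²/s²
v = 230710 m/s ≈ 230.7 km/s

Final answer: 230.7 km/s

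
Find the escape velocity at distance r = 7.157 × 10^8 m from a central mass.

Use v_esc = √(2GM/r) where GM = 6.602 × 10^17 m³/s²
r = 7.157 × 10^8 m
GM = 6.602 × 10^17 m³/s²
2GM/r = 2 × (6.602 × 10^17) / (7.157 × 10^8) = 1.84491 × 10^9 m²/s²
v_esc = √(2GM/r) = 42952.4 m/s ≈ 42.95 km/s

Final answer: 42.95 km/s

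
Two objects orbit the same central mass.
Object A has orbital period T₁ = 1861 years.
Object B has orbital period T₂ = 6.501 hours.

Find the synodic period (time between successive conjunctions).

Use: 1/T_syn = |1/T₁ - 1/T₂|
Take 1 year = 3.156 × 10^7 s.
T₁ = 1861 years = 5.87332 × 10^10 s
T₂ = 6.501 hours = 23403.6 s
1/T₁ = 1.70262 × 10^-11 s⁻¹
1/T₂ = 4.27285 × 10^-5 s⁻¹
|1/T₁ − 1/T₂| = 4.27285 × 10^-5 s⁻¹
T_syn = 1 / |1/T₁ − 1/T₂| = 23403.6 s ≈ 6.501 hours

Final answer: T_syn = 6.501 hours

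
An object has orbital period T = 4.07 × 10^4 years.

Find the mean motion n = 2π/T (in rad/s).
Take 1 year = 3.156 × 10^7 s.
T = 4.07 × 10^4 years = 1.28449 × 10^12 s
n = 2π / (1.28449 × 10^12 s) = 4.89157 × 10^-12 rad/s ≈ 4.892 × 10^-12 rad/s

Final answer: n = 4.892 × 10^-12 rad/s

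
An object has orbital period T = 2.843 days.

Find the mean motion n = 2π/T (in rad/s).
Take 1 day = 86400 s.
T = 2.843 days = 245635 s
n = 2π / 245635 s = 2.55793 × 10^-5 rad/s ≈ 2.558 × 10^-5 rad/s

Final answer: n = 2.558 × 10^-5 rad/s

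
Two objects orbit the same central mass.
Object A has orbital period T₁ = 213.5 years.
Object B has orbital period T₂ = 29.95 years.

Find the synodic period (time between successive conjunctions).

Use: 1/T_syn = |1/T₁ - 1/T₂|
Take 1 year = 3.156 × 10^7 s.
T₁ = 213.5 years = 6.73806 × 10^9 s
T₂ = 29.95 years = 9.45222 × 10^8 s
1/T₁ = 1.48411 × 10^-10 s⁻¹
1/T₂ = 1.05795 × 10^-9 s⁻¹
|1/T₁ − 1/T₂| = 9.09542 × 10^-10 s⁻¹
T_syn = 1 / |1/T₁ − 1/T₂| = 1.09945 × 10^9 s ≈ 34.84 years

Final answer: T_syn = 34.84 years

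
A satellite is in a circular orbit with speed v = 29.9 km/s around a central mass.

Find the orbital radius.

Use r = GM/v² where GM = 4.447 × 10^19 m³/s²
v = 29.9 km/s = 29900 m/s
GM = 4.447 × 10^19 m³/s²
v² = 8.9401 × 10^8 m²/s²
r = GM/v² = (4.447 × 10^19) / (8.9401 × 10^8) = 4.97422 × 10^10 m ≈ 49.74 Gm

Final answer: 49.74 Gm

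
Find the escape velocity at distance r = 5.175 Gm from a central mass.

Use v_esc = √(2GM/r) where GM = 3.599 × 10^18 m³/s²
r = 5.175 Gm = 5.175 × 10^9 m
GM = 3.599 × 10^18 m³/s²
2GM/r = 2 × (3.599 × 10^18) / (5.175 × 10^9) = 1.39092 × 10^9 m²/s²
v_esc = √(2GM/r) = 37295 m/s ≈ 37.3 km/s

Final answer: 37.3 km/s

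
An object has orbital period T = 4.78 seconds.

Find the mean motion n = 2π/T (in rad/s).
T = 4.78 seconds
n = 2π / 4.78 s = 1.31447 rad/s ≈ 1.314 rad/s

Final answer: n = 1.314 rad/s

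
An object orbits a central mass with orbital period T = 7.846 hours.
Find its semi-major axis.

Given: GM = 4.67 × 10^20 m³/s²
T = 7.846 hours = 28245.6 s
GM = 4.67 × 10^20 m³/s²
Kepler's third law: a³ = GM T² / (4π²)
T² = 7.97814 × 10^8 s²
a³ = (4.67 × 10^20) × (7.97814 × 10^8) / (4π²) = 9.43754 × 10^27 m³
a = (a³)^(1/3) = 2.11326 × 10^9 m ≈ 2.113 Gm

Final answer: 2.113 Gm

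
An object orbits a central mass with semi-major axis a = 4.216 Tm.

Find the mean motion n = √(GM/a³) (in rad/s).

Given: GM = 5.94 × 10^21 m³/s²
a = 4.216 Tm = 4.216 × 10^12 m
GM = 5.94 × 10^21 m³/s²
a³ = 7.49379 × 10^37 m³
GM/a³ = (5.94 × 10^21) / (7.49379 × 10^37) = 7.92656 × 10^-17 s⁻²
n = √(GM/a³) = 8.90312 × 10^-9 rad/s ≈ 8.903 × 10^-9 rad/s

Final answer: n = 8.903 × 10^-9 rad/s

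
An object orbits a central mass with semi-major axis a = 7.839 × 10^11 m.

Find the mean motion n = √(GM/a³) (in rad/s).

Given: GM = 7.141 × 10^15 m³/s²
a = 7.839 × 10^11 m
GM = 7.141 × 10^15 m³/s²
a³ = 4.81706 × 10^35 m³
GM/a³ = (7.141 × 10^15) / (4.81706 × 10^35) = 1.48244 × 10^-20 s⁻²
n = √(GM/a³) = 1.21755 × 10^-10 rad/s ≈ 1.218 × 10^-10 rad/s

Final answer: n = 1.218 × 10^-10 rad/s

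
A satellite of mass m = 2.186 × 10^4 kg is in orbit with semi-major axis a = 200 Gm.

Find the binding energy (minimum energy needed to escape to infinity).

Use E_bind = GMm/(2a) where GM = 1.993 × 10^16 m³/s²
a = 200 Gm = 2 × 10^11 m
GM = 1.993 × 10^16 m³/s²
m = 2.186 × 10^4 kg
GMm = 1.993 × 10^16 × 21860 = 4.3567 × 10^20 m³·kg/s²
2a = 4 × 10^11 m
E_bind = GMm/(2a) = 1.08917 × 10^9 J ≈ 1.089 GJ

Final answer: 1.089 GJ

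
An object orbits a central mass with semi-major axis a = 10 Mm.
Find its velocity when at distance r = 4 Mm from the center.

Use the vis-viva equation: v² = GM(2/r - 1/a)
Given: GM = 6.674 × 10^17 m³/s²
a = 10 Mm = 1 × 10^7 m
r = 4 Mm = 4 × 10^6 m
GM = 6.674 × 10^17 m³/s²
2/r − 1/a = 5 × 10^-7 − 1 × 10^-7 = 4 × 10^-7 m⁻¹
v² = GM (2/r − 1/a) = 2.6696 × 10^11 m²/s²
v = 516682 m/s ≈ 516.7 km/s

Final answer: 516.7 km/s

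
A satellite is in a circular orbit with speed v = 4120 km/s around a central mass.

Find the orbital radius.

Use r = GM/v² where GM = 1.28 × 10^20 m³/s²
v = 4120 km/s = 4.12 × 10^6 m/s
GM = 1.28 × 10^20 m³/s²
v² = 1.69744 × 10^13 m²/s²
r = GM/v² = (1.28 × 10^20) / (1.69744 × 10^13) = 7.54077 × 10^6 m ≈ 7.541 Mm

Final answer: 7.541 Mm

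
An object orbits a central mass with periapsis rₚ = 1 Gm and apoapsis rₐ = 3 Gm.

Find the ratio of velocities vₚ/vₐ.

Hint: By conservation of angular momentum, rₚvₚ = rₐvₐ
rₚ = 1 Gm = 1 × 10^9 m
rₐ = 3 Gm = 3 × 10^9 m
rₚvₚ = rₐvₐ  ⇒  vₚ/vₐ = rₐ/rₚ
vₚ/vₐ = (3 × 10^9) / (1 × 10^9) = 3

Final answer: vₚ/vₐ = 3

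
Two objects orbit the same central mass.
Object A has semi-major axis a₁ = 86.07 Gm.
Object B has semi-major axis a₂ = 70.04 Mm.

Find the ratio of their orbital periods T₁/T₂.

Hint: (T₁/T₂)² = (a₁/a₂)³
a₁ = 86.07 Gm = 8.607 × 10^10 m
a₂ = 70.04 Mm = 7.004 × 10^7 m
a₁/a₂ = 1228.87
T₁/T₂ = (a₁/a₂)^(3/2) = (1228.87)^1.5 = 43078.3

Final answer: T₁/T₂ = 4.308 × 10^4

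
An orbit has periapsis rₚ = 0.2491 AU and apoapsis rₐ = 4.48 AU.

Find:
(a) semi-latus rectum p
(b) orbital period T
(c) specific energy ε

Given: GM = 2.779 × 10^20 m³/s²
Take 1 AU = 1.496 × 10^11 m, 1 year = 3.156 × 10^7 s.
rₚ = 0.2491 AU = 3.72654 × 10^10 m
rₐ = 4.48 AU = 6.70208 × 10^11 m
GM = 2.779 × 10^20 m³/s²
a = (rₚ + rₐ)/2 = 3.53737 × 10^11 m
e = (rₐ − rₚ)/(rₐ + rₚ) = (6.32943 × 10^11) / (7.07473 × 10^11) = 0.894652
(a) 1 − e² = 0.199597;  p = a(1 − e²) = 3.53737 × 10^11 × 0.199597 = 7.06049 × 10^10 m ≈ 0.472 AU
(b) a³ = 4.42629 × 10^34 m³;  T = 2π √(a³/GM) = 2π × 1.26205 × 10^7 s = 7.92968 × 10^7 s ≈ 2.513 years
(c) 2a = 7.07473 × 10^11 m;  ε = −GM/(2a) = -3.92806 × 10^8 J/kg ≈ -392.8 MJ/kg

Final answer:
(a) semi-latus rectum p = 0.472 AU
(b) orbital period T = 2.513 years
(c) specific energy ε = -392.8 MJ/kg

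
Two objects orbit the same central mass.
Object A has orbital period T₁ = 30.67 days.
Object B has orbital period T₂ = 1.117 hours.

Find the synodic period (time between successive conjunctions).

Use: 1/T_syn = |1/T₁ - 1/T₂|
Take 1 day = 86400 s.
T₁ = 30.67 days = 2.64989 × 10^6 s
T₂ = 1.117 hours = 4021.2 s
1/T₁ = 3.77374 × 10^-7 s⁻¹
1/T₂ = 0.000248682 s⁻¹
|1/T₁ − 1/T₂| = 0.000248305 s⁻¹
T_syn = 1 / |1/T₁ − 1/T₂| = 4027.31 s ≈ 1.119 hours

Final answer: T_syn = 1.119 hours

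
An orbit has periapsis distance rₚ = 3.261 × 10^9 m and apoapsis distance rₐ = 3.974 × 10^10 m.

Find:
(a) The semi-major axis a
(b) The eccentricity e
rₚ = 3.261 × 10^9 m
rₐ = 3.974 × 10^10 m
(a) a = (rₚ + rₐ)/2 = 2.15005 × 10^10 m ≈ 2.15 × 10^10 m
(b) e = (rₐ − rₚ)/(rₐ + rₚ) = (3.6479 × 10^10) / (4.3001 × 10^10) = 0.848329

Final answer:
(a) a = 2.15 × 10^10 m
(b) e = 0.8483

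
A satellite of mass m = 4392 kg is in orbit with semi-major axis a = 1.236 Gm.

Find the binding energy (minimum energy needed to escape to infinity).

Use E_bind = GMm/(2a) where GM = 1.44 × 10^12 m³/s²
a = 1.236 Gm = 1.236 × 10^9 m
GM = 1.44 × 10^12 m³/s²
m = 4392 kg
GMm = 1.44 × 10^12 × 4392 = 6.32448 × 10^15 m³·kg/s²
2a = 2.472 × 10^9 m
E_bind = GMm/(2a) = 2.55845 × 10^6 J ≈ 2.558 MJ

Final answer: 2.558 MJ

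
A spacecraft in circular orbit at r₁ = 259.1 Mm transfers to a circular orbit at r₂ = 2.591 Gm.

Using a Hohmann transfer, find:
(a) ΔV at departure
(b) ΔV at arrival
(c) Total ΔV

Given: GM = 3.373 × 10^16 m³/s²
r₁ = 259.1 Mm = 2.591 × 10^8 m
r₂ = 2.591 Gm = 2.591 × 10^9 m
GM = 3.373 × 10^16 m³/s²
Transfer ellipse: a_t = (r₁ + r₂)/2 = 1.42505 × 10^9 m
Circular speed at r₁: v₁ = √(GM/r₁) = 11409.7 m/s
Transfer speed at r₁ (periapsis): v₁ₜ = √(GM(2/r₁ − 1/a_t)) = 15384.8 m/s
(a) ΔV₁ = v₁ₜ − v₁ = 3975.14 m/s ≈ 3.975 km/s
Circular speed at r₂: v₂ = √(GM/r₂) = 3608.07 m/s
Transfer speed at r₂ (apoapsis): v₂ₜ = √(GM(2/r₂ − 1/a_t)) = 1538.48 m/s
(b) ΔV₂ = v₂ − v₂ₜ = 2069.58 m/s ≈ 2.07 km/s
(c) ΔV_total = ΔV₁ + ΔV₂ = 6044.72 m/s ≈ 6.045 km/s

Final answer:
(a) ΔV₁ = 3.975 km/s
(b) ΔV₂ = 2.07 km/s
(c) ΔV_total = 6.045 km/s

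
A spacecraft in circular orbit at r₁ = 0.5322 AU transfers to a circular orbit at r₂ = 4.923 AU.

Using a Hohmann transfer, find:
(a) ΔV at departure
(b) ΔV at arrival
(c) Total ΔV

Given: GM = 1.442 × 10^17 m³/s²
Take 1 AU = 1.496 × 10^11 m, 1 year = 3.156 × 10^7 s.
r₁ = 0.5322 AU = 7.96171 × 10^10 m
r₂ = 4.923 AU = 7.36481 × 10^11 m
GM = 1.442 × 10^17 m³/s²
Transfer ellipse: a_t = (r₁ + r₂)/2 = 4.08049 × 10^11 m
Circular speed at r₁: v₁ = √(GM/r₁) = 1345.8 m/s
Transfer speed at r₁ (periapsis): v₁ₜ = √(GM(2/r₁ − 1/a_t)) = 1808.02 m/s
(a) ΔV₁ = v₁ₜ − v₁ = 462.227 m/s ≈ 462.2 m/s
Circular speed at r₂: v₂ = √(GM/r₂) = 442.488 m/s
Transfer speed at r₂ (apoapsis): v₂ₜ = √(GM(2/r₂ − 1/a_t)) = 195.456 m/s
(b) ΔV₂ = v₂ − v₂ₜ = 247.032 m/s ≈ 247 m/s
(c) ΔV_total = ΔV₁ + ΔV₂ = 709.259 m/s ≈ 0.1496 AU/year

Final answer:
(a) ΔV₁ = 462.2 m/s
(b) ΔV₂ = 247 m/s
(c) ΔV_total = 0.1496 AU/year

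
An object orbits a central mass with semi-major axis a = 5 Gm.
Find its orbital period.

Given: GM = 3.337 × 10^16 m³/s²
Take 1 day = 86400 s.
a = 5 Gm = 5 × 10^9 m
GM = 3.337 × 10^16 m³/s²
a³ = 1.25 × 10^29 m³
T = 2π √(a³/GM) = 2π √((1.25 × 10^29) / (3.337 × 10^16)) = 2π × 1.93543 × 10^6 s
T = 1.21606 × 10^7 s ≈ 140.7 days

Final answer: 140.7 days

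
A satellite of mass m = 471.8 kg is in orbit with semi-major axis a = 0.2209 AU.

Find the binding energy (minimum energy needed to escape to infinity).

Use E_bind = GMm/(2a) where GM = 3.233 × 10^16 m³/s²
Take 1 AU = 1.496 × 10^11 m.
a = 0.2209 AU = 3.30466 × 10^10 m
GM = 3.233 × 10^16 m³/s²
m = 471.8 kg
GMm = 3.233 × 10^16 × 471.8 = 1.52533 × 10^19 m³·kg/s²
2a = 6.60933 × 10^10 m
E_bind = GMm/(2a) = 2.30784 × 10^8 J ≈ 230.8 MJ

Final answer: 230.8 MJ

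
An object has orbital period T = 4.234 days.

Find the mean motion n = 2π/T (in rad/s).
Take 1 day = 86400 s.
T = 4.234 days = 365818 s
n = 2π / 365818 s = 1.71757 × 10^-5 rad/s ≈ 1.718 × 10^-5 rad/s

Final answer: n = 1.718 × 10^-5 rad/s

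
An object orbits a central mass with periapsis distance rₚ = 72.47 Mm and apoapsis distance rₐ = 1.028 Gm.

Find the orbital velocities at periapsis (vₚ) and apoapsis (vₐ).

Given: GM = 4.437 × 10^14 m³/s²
rₚ = 72.47 Mm = 7.247 × 10^7 m
rₐ = 1.028 Gm = 1.028 × 10^9 m
GM = 4.437 × 10^14 m³/s²
a = (rₚ + rₐ)/2 = 5.50235 × 10^8 m
Vis-viva: v² = GM (2/r − 1/a)
vₚ² = 4.437 × 10^14 × (2.75976 × 10^-8 − 1.81741 × 10^-9) = 1.14387 × 10^7 m²/s²
vₚ = 3382.11 m/s ≈ 3.382 km/s
vₐ² = 4.437 × 10^14 × (1.94553 × 10^-9 − 1.81741 × 10^-9) = 56846.8 m²/s²
vₐ = 238.426 m/s ≈ 238.4 m/s

Final answer: vₚ = 3.382 km/s, vₐ = 238.4 m/s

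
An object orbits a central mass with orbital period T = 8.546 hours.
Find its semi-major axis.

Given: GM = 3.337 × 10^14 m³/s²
T = 8.546 hours = 30765.6 s
GM = 3.337 × 10^14 m³/s²
Kepler's third law: a³ = GM T² / (4π²)
T² = 9.46522 × 10^8 s²
a³ = (3.337 × 10^14) × (9.46522 × 10^8) / (4π²) = 8.00069 × 10^21 m³
a = (a³)^(1/3) = 2.00006 × 10^7 m ≈ 20 Mm

Final answer: 20 Mm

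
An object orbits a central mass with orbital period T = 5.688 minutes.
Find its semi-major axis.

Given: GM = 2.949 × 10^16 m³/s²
T = 5.688 minutes = 341.28 s
GM = 2.949 × 10^16 m³/s²
Kepler's third law: a³ = GM T² / (4π²)
T² = 116472 s²
a³ = (2.949 × 10^16) × 116472 / (4π²) = 8.70035 × 10^19 m³
a = (a³)^(1/3) = 4.43111 × 10^6 m ≈ 4.431 Mm

Final answer: 4.431 Mm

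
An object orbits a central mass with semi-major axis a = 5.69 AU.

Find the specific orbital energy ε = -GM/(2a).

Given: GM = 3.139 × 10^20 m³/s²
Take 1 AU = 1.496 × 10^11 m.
a = 5.69 AU = 8.51224 × 10^11 m
GM = 3.139 × 10^20 m³/s²
2a = 1.70245 × 10^12 m
ε = −GM/(2a) = -1.84382 × 10^8 J/kg ≈ -184.4 MJ/kg

Final answer: -184.4 MJ/kg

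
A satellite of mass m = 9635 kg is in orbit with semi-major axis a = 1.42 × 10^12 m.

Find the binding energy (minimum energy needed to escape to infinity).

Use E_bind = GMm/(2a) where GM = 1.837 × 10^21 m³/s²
a = 1.42 × 10^12 m
GM = 1.837 × 10^21 m³/s²
m = 9635 kg
GMm = 1.837 × 10^21 × 9635 = 1.76995 × 10^25 m³·kg/s²
2a = 2.84 × 10^12 m
E_bind = GMm/(2a) = 6.23222 × 10^12 J ≈ 6.232 TJ

Final answer: 6.232 TJ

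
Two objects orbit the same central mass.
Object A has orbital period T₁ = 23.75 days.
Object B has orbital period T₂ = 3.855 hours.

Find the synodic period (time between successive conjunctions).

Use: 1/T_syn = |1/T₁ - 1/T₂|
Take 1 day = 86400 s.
T₁ = 23.75 days = 2.052 × 10^6 s
T₂ = 3.855 hours = 13878 s
1/T₁ = 4.87329 × 10^-7 s⁻¹
1/T₂ = 7.20565 × 10^-5 s⁻¹
|1/T₁ − 1/T₂| = 7.15692 × 10^-5 s⁻¹
T_syn = 1 / |1/T₁ − 1/T₂| = 13972.5 s ≈ 3.881 hours

Final answer: T_syn = 3.881 hours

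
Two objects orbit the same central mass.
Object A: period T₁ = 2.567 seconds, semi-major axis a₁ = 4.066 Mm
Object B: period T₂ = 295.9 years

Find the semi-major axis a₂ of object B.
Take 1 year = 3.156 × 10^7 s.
T₁ = 2.567 seconds
T₂ = 295.9 years = 9.3386 × 10^9 s
a₁ = 4.066 Mm = 4.066 × 10^6 m
Kepler's third law: (T₂/T₁)² = (a₂/a₁)³  ⇒  a₂ = a₁ (T₂/T₁)^(2/3)
T₂/T₁ = 3.63794 × 10^9
(T₂/T₁)^(2/3) = 2.3654 × 10^6
a₂ = 4.066 × 10^6 m × 2.3654 × 10^6 = 9.6177 × 10^12 m ≈ 9.618 Tm

Final answer: a₂ = 9.618 Tm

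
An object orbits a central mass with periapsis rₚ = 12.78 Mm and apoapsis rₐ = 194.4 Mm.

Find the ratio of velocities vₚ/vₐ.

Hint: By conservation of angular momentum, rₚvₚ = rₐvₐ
rₚ = 12.78 Mm = 1.278 × 10^7 m
rₐ = 194.4 Mm = 1.944 × 10^8 m
rₚvₚ = rₐvₐ  ⇒  vₚ/vₐ = rₐ/rₚ
vₚ/vₐ = (1.944 × 10^8) / (1.278 × 10^7) = 15.2113

Final answer: vₚ/vₐ = 15.21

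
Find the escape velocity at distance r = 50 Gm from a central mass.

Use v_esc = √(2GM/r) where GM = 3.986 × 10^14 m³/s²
r = 50 Gm = 5 × 10^10 m
GM = 3.986 × 10^14 m³/s²
2GM/r = 2 × (3.986 × 10^14) / (5 × 10^10) = 15944 m²/s²
v_esc = √(2GM/r) = 126.27 m/s ≈ 126.3 m/s

Final answer: 126.3 m/s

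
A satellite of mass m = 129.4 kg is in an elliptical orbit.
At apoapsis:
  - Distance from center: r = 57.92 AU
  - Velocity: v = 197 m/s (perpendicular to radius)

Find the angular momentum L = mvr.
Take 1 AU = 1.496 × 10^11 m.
r = 57.92 AU = 8.66483 × 10^12 m
v = 197 m/s
vr = 197 × 8.66483 × 10^12 = 1.70697 × 10^15 m²/s
L = m × vr = 129.4 × 1.70697 × 10^15 = 2.20882 × 10^17 kg·m²/s ≈ 2.209 × 10^17 kg·m²/s

Final answer: L = 2.209 × 10^17 kg·m²/s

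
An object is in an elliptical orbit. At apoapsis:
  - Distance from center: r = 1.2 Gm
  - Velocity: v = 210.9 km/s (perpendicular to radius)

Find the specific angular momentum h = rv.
r = 1.2 Gm = 1.2 × 10^9 m
v = 210.9 km/s = 210900 m/s
h = rv = 1.2 × 10^9 × 210900 = 2.5308 × 10^14 m²/s ≈ 2.531 × 10^14 m²/s

Final answer: h = 2.531 × 10^14 m²/s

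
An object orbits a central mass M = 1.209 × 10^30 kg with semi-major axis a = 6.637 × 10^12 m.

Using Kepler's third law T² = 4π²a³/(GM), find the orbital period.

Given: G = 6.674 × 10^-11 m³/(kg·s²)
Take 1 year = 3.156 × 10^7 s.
M = 1.209 × 10^30 kg
GM = G × M = 6.674 × 10^-11 × 1.209 × 10^30 = 8.06887 × 10^19 m³/s²
a = 6.637 × 10^12 m
a³ = 2.92358 × 10^38 m³
T = 2π √(a³/GM) = 2π √((2.92358 × 10^38) / (8.06887 × 10^19)) = 2π × 1.90349 × 10^9 s
T = 1.196 × 10^10 s ≈ 379 years

Final answer: 379 years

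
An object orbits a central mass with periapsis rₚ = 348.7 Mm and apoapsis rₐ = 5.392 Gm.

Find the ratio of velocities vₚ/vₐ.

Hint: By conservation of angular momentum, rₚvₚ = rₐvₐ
rₚ = 348.7 Mm = 3.487 × 10^8 m
rₐ = 5.392 Gm = 5.392 × 10^9 m
rₚvₚ = rₐvₐ  ⇒  vₚ/vₐ = rₐ/rₚ
vₚ/vₐ = (5.392 × 10^9) / (3.487 × 10^8) = 15.4631

Final answer: vₚ/vₐ = 15.46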